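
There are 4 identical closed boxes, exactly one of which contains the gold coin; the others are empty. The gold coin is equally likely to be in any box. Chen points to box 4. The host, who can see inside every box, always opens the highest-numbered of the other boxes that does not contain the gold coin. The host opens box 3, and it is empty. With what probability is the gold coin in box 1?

Apply Bayes' rule, conditioning on where the gold coin actually is.
If it is in any of boxes 1, 2, and 4 (prior 1/4 each): box 3 is the highest-numbered option available, probability 1; weight (1/4)·1 = 1/4 each.
If it is in box 3 (prior 1/4): the host opened box 3, so this case is ruled out; weight (1/4)·0 = 0.
The weights sum to 3/4.
So P(the gold coin in box 1 | the host opened box 3) = (1/4) / (3/4) = 1/3.

1/3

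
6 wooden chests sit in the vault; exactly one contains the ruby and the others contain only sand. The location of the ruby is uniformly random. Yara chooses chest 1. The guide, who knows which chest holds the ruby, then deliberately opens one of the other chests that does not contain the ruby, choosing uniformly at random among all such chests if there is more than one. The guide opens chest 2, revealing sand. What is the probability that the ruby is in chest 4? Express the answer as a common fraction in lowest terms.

5/24

Consider each possible location of the ruby in turn.
If it is in chest 1 (prior 1/6): the guide has 5 equally likely choices, so probability 1/5; weight (1/6)·(1/5) = 1/30.
If it is in chest 2 (prior 1/6): the guide opened chest 2, so this case is ruled out; weight (1/6)·0 = 0.
If it is in any of chests 3, 4, 5, and 6 (prior 1/6 each): the guide has 4 equally likely choices, so probability 1/4; weight (1/6)·(1/4) = 1/24 each.
The weights sum to 1/5.
So P(the ruby in chest 4 | the guide opened chest 2) = (1/24) / (1/5) = 5/24.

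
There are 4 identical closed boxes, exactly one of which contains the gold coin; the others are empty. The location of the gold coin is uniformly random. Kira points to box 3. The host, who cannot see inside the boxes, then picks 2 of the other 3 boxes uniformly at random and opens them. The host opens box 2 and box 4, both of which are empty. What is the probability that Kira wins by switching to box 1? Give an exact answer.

Apply Bayes' rule, conditioning on where the gold coin actually is.
If it is in either of boxes 1 and 3 (prior 1/4 each): the host picks exactly this set with probability 1/3 regardless, and none is the prize; weight (1/4)·(1/3) = 1/12 each.
If it is in either of boxes 2 and 4 (prior 1/4 each): that box was opened and seen not to hold the prize — ruled out; weight (1/4)·0 = 0 each.
The weights sum to 1/6.
So P(the gold coin in box 1 | the host opened box 2 and box 4) = (1/12) / (1/6) = 1/2.

1/2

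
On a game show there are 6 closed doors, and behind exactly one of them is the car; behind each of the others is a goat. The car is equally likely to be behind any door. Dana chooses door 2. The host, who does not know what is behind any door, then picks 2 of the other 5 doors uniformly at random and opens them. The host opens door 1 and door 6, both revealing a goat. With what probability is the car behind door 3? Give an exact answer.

1/4

Apply Bayes' rule, conditioning on where the car actually is.
If it is behind either of doors 1 and 6 (prior 1/6 each): that door was opened and seen not to hold the prize — ruled out; weight (1/6)·0 = 0 each.
If it is behind any of doors 2, 3, 4, and 5 (prior 1/6 each): the host picks exactly this set with probability 1/10 regardless, and none is the prize; weight (1/6)·(1/10) = 1/60 each.
The weights sum to 1/15.
So P(the car behind door 3 | the host opened door 1 and door 6) = (1/60) / (1/15) = 1/4.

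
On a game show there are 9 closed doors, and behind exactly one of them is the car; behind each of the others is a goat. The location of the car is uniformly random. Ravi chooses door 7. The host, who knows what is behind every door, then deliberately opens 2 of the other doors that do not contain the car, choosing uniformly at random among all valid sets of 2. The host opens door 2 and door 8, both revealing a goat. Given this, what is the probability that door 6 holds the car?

4/27

Condition on the true location of the car.
If it is behind any of doors 1, 3, 4, 5, 6, and 9 (prior 1/9 each): the host has 21 equally likely choices, so probability 1/21; weight (1/9)·(1/21) = 1/189 each.
If it is behind either of doors 2 and 8 (prior 1/9 each): that door was opened and seen not to hold the prize — ruled out; weight (1/9)·0 = 0 each.
If it is behind door 7 (prior 1/9): the host has 28 equally likely choices, so probability 1/28; weight (1/9)·(1/28) = 1/252.
The weights sum to 1/28.
So P(the car behind door 6 | the host opened door 2 and door 8) = (1/189) / (1/28) = 4/27.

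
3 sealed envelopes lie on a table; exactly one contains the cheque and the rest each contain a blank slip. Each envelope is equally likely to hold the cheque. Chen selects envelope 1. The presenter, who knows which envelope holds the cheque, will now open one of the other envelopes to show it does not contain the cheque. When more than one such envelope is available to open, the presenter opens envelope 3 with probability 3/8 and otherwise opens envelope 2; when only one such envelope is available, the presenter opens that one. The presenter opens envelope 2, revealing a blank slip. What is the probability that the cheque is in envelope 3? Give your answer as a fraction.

Apply Bayes' rule, conditioning on where the cheque actually is.
If it is in envelope 1 (prior 1/3): envelope 3 is available but not opened, probability 5/8; weight (1/3)·(5/8) = 5/24.
If it is in envelope 2 (prior 1/3): the presenter opened envelope 2, so this case is ruled out; weight (1/3)·0 = 0.
If it is in envelope 3 (prior 1/3): only envelope 2 is available, probability 1; weight (1/3)·1 = 1/3.
The weights sum to 13/24.
So P(the cheque in envelope 3 | the presenter opened envelope 2) = (1/3) / (13/24) = 8/13.

8/13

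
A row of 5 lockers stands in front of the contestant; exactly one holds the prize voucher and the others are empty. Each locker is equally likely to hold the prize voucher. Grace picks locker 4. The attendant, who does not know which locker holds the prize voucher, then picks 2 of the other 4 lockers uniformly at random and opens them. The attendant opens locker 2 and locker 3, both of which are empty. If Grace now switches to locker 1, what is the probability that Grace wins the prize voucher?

Because the attendant chose which lockers to open without knowing where the prize voucher is, the choice is independent of the prize location. Learning that none of the 2 opened lockers holds the prize voucher simply rules out those 2 locations and leaves the remaining 3 lockers still equally likely by symmetry.
So P(the prize voucher in locker 1) = 1/3.

1/3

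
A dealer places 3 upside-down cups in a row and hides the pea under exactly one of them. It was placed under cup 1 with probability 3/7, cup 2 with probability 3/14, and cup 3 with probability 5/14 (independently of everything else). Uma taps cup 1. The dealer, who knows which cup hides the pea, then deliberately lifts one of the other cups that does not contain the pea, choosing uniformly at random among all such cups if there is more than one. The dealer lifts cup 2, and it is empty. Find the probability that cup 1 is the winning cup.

3/8

Consider each possible location of the pea in turn.
If it is under cup 1 (prior 3/7): the dealer has 2 equally likely choices, so probability 1/2; weight (3/7)·(1/2) = 3/14.
If it is under cup 2 (prior 3/14): the dealer opened cup 2, so this case is ruled out; weight (3/14)·0 = 0.
If it is under cup 3 (prior 5/14): the dealer has no choice, probability 1; weight (5/14)·1 = 5/14.
The weights sum to 4/7.
So P(the pea under cup 1 | the dealer opened cup 2) = (3/14) / (4/7) = 3/8.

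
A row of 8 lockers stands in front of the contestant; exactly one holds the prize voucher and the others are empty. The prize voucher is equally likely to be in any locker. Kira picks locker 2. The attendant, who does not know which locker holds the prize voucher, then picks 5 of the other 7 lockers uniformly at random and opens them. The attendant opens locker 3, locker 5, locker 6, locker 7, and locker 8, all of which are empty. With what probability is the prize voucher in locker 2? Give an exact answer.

1/3

Because the attendant chose which lockers to open without knowing where the prize voucher is, the choice is independent of the prize location. Learning that none of the 5 opened lockers holds the prize voucher simply rules out those 5 locations and leaves the remaining 3 lockers still equally likely by symmetry.
So P(the prize voucher in locker 2) = 1/3.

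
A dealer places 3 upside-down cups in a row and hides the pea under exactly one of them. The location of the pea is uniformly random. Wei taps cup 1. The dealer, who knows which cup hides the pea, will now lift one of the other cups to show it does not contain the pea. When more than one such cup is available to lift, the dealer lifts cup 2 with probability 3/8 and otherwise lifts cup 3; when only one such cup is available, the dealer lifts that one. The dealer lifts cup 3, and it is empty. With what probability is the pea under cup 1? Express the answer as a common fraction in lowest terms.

5/13

Condition on the true location of the pea.
If it is under cup 1 (prior 1/3): cup 2 is available but not opened, probability 5/8; weight (1/3)·(5/8) = 5/24.
If it is under cup 2 (prior 1/3): only cup 3 is available, probability 1; weight (1/3)·1 = 1/3.
If it is under cup 3 (prior 1/3): the dealer opened cup 3, so this case is ruled out; weight (1/3)·0 = 0.
The weights sum to 13/24.
So P(the pea under cup 1 | the dealer opened cup 3) = (5/24) / (13/24) = 5/13.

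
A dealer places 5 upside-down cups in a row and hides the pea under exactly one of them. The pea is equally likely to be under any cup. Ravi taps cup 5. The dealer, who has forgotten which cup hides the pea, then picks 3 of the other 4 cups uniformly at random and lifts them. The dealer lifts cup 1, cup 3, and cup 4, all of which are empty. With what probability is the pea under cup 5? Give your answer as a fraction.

Consider each possible location of the pea in turn.
If it is under any of cups 1, 3, and 4 (prior 1/5 each): that cup was opened and seen not to hold the prize — ruled out; weight (1/5)·0 = 0 each.
If it is under either of cups 2 and 5 (prior 1/5 each): the dealer picks exactly this set with probability 1/4 regardless, and none is the prize; weight (1/5)·(1/4) = 1/20 each.
The weights sum to 1/10.
So P(the pea under cup 5 | the dealer opened cup 1, cup 3, and cup 4) = (1/20) / (1/10) = 1/2.

1/2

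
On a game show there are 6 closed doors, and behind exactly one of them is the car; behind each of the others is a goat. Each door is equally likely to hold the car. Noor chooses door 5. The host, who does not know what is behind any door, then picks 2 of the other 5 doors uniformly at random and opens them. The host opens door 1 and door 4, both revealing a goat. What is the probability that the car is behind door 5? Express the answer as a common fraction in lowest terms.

1/4

Because the host chose which doors to open without knowing where the car is, the choice is independent of the prize location. Learning that none of the 2 opened doors holds the car simply rules out those 2 locations and leaves the remaining 4 doors still equally likely by symmetry.
So P(the car behind door 5) = 1/4.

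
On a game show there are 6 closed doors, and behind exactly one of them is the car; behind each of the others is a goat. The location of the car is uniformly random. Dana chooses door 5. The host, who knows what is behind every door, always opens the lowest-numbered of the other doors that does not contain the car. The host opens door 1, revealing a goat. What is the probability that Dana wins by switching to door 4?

Apply Bayes' rule, conditioning on where the car actually is.
If it is behind door 1 (prior 1/6): the host opened door 1, so this case is ruled out; weight (1/6)·0 = 0.
If it is behind any of doors 2, 3, 4, 5, and 6 (prior 1/6 each): door 1 is the lowest-numbered option available, probability 1; weight (1/6)·1 = 1/6 each.
The weights sum to 5/6.
So P(the car behind door 4 | the host opened door 1) = (1/6) / (5/6) = 1/5.

1/5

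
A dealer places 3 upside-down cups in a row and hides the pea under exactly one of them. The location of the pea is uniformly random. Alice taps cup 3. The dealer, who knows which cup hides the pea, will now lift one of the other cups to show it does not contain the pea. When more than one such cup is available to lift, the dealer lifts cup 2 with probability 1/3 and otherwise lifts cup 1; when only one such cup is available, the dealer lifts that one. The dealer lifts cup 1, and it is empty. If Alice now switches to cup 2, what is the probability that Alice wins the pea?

3/5

Apply Bayes' rule, conditioning on where the pea actually is.
If it is under cup 1 (prior 1/3): the dealer opened cup 1, so this case is ruled out; weight (1/3)·0 = 0.
If it is under cup 2 (prior 1/3): only cup 1 is available, probability 1; weight (1/3)·1 = 1/3.
If it is under cup 3 (prior 1/3): cup 2 is available but not opened, probability 2/3; weight (1/3)·(2/3) = 2/9.
The weights sum to 5/9.
So P(the pea under cup 2 | the dealer opened cup 1) = (1/3) / (5/9) = 3/5.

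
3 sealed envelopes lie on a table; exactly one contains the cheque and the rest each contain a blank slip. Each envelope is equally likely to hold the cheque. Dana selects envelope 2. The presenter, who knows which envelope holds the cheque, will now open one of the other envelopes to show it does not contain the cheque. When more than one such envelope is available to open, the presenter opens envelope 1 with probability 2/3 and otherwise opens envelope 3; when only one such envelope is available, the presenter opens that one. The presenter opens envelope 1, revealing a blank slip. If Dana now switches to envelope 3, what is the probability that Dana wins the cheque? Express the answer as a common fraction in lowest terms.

Apply Bayes' rule, conditioning on where the cheque actually is.
If it is in envelope 1 (prior 1/3): the presenter opened envelope 1, so this case is ruled out; weight (1/3)·0 = 0.
If it is in envelope 2 (prior 1/3): envelope 1 is available, opened with probability 2/3; weight (1/3)·(2/3) = 2/9.
If it is in envelope 3 (prior 1/3): only envelope 1 is available, probability 1; weight (1/3)·1 = 1/3.
The weights sum to 5/9.
So P(the cheque in envelope 3 | the presenter opened envelope 1) = (1/3) / (5/9) = 3/5.

3/5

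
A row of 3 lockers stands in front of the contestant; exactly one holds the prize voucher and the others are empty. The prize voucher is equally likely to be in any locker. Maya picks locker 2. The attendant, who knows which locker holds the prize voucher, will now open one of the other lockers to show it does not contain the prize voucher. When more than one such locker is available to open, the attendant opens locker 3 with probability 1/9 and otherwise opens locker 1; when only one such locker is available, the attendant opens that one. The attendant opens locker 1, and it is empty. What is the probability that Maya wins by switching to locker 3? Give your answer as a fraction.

Consider each possible location of the prize voucher in turn.
If it is in locker 1 (prior 1/3): the attendant opened locker 1, so this case is ruled out; weight (1/3)·0 = 0.
If it is in locker 2 (prior 1/3): locker 3 is available but not opened, probability 8/9; weight (1/3)·(8/9) = 8/27.
If it is in locker 3 (prior 1/3): only locker 1 is available, probability 1; weight (1/3)·1 = 1/3.
The weights sum to 17/27.
So P(the prize voucher in locker 3 | the attendant opened locker 1) = (1/3) / (17/27) = 9/17.

9/17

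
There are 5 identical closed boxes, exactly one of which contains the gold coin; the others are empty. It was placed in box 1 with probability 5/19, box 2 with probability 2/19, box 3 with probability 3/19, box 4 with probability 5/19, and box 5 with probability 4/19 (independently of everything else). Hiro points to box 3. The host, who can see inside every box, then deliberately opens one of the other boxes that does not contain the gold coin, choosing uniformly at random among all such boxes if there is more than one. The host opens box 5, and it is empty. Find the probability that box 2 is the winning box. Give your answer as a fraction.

Condition on the true location of the gold coin.
If it is in either of boxes 1 and 4 (prior 5/19 each): the host has 3 equally likely choices, so probability 1/3; weight (5/19)·(1/3) = 5/57 each.
If it is in box 2 (prior 2/19): the host has 3 equally likely choices, so probability 1/3; weight (2/19)·(1/3) = 2/57.
If it is in box 3 (prior 3/19): the host has 4 equally likely choices, so probability 1/4; weight (3/19)·(1/4) = 3/76.
If it is in box 5 (prior 4/19): the host opened box 5, so this case is ruled out; weight (4/19)·0 = 0.
The weights sum to 1/4.
So P(the gold coin in box 2 | the host opened box 5) = (2/57) / (1/4) = 8/57.

8/57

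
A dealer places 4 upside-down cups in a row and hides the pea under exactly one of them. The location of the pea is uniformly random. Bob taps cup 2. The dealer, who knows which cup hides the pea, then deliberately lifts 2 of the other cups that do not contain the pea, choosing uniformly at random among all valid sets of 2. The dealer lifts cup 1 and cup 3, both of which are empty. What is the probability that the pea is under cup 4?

Apply Bayes' rule, conditioning on where the pea actually is.
If it is under either of cups 1 and 3 (prior 1/4 each): that cup was opened and seen not to hold the prize — ruled out; weight (1/4)·0 = 0 each.
If it is under cup 2 (prior 1/4): the dealer has 3 equally likely choices, so probability 1/3; weight (1/4)·(1/3) = 1/12.
If it is under cup 4 (prior 1/4): the dealer has no choice, probability 1; weight (1/4)·1 = 1/4.
The weights sum to 1/3.
So P(the pea under cup 4 | the dealer opened cup 1 and cup 3) = (1/4) / (1/3) = 3/4.

3/4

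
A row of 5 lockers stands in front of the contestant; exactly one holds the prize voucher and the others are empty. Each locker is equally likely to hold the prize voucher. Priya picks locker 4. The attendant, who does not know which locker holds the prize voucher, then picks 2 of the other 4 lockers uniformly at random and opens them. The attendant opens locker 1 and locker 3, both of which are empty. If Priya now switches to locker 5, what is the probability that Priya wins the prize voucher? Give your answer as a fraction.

1/3

Because the attendant chose which lockers to open without knowing where the prize voucher is, the choice is independent of the prize location. Learning that none of the 2 opened lockers holds the prize voucher simply rules out those 2 locations and leaves the remaining 3 lockers still equally likely by symmetry.
So P(the prize voucher in locker 5) = 1/3.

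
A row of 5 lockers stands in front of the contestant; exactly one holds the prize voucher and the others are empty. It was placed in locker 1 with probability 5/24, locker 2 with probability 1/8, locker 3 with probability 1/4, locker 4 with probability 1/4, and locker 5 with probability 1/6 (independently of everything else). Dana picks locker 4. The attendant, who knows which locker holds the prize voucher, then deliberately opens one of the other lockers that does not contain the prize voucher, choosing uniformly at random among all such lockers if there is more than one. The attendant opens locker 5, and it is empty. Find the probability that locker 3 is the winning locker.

12/37

Apply Bayes' rule, conditioning on where the prize voucher actually is.
If it is in locker 1 (prior 5/24): the attendant has 3 equally likely choices, so probability 1/3; weight (5/24)·(1/3) = 5/72.
If it is in locker 2 (prior 1/8): the attendant has 3 equally likely choices, so probability 1/3; weight (1/8)·(1/3) = 1/24.
If it is in locker 3 (prior 1/4): the attendant has 3 equally likely choices, so probability 1/3; weight (1/4)·(1/3) = 1/12.
If it is in locker 4 (prior 1/4): the attendant has 4 equally likely choices, so probability 1/4; weight (1/4)·(1/4) = 1/16.
If it is in locker 5 (prior 1/6): the attendant opened locker 5, so this case is ruled out; weight (1/6)·0 = 0.
The weights sum to 37/144.
So P(the prize voucher in locker 3 | the attendant opened locker 5) = (1/12) / (37/144) = 12/37.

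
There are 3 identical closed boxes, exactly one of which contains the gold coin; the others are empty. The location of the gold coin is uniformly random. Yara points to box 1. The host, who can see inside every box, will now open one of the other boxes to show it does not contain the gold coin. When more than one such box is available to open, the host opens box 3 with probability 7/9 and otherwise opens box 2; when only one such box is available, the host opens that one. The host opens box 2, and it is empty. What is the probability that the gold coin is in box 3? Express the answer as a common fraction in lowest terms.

Consider each possible location of the gold coin in turn.
If it is in box 1 (prior 1/3): box 3 is available but not opened, probability 2/9; weight (1/3)·(2/9) = 2/27.
If it is in box 2 (prior 1/3): the host opened box 2, so this case is ruled out; weight (1/3)·0 = 0.
If it is in box 3 (prior 1/3): only box 2 is available, probability 1; weight (1/3)·1 = 1/3.
The weights sum to 11/27.
So P(the gold coin in box 3 | the host opened box 2) = (1/3) / (11/27) = 9/11.

9/11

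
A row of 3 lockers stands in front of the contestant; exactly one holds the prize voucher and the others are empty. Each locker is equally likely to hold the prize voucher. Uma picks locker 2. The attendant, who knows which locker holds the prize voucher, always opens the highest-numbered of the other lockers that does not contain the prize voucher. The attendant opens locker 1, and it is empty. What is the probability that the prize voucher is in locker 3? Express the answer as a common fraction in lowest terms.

1

Consider each possible location of the prize voucher in turn.
If it is in locker 1 (prior 1/3): the attendant opened locker 1, so this case is ruled out; weight (1/3)·0 = 0.
If it is in locker 2 (prior 1/3): the attendant would have opened locker 3 instead, probability 0; weight (1/3)·0 = 0.
If it is in locker 3 (prior 1/3): locker 1 is the highest-numbered option available, probability 1; weight (1/3)·1 = 1/3.
The weights sum to 1/3.
So P(the prize voucher in locker 3 | the attendant opened locker 1) = (1/3) / (1/3) = 1.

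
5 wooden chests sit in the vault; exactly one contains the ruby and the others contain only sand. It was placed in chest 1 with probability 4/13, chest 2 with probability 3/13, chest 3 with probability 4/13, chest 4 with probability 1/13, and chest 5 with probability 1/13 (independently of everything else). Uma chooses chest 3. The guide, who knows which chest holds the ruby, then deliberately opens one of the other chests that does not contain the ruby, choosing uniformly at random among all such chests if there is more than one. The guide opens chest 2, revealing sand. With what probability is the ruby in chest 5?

1/9

Consider each possible location of the ruby in turn.
If it is in chest 1 (prior 4/13): the guide has 3 equally likely choices, so probability 1/3; weight (4/13)·(1/3) = 4/39.
If it is in chest 2 (prior 3/13): the guide opened chest 2, so this case is ruled out; weight (3/13)·0 = 0.
If it is in chest 3 (prior 4/13): the guide has 4 equally likely choices, so probability 1/4; weight (4/13)·(1/4) = 1/13.
If it is in either of chests 4 and 5 (prior 1/13 each): the guide has 3 equally likely choices, so probability 1/3; weight (1/13)·(1/3) = 1/39 each.
The weights sum to 3/13.
So P(the ruby in chest 5 | the guide opened chest 2) = (1/39) / (3/13) = 1/9.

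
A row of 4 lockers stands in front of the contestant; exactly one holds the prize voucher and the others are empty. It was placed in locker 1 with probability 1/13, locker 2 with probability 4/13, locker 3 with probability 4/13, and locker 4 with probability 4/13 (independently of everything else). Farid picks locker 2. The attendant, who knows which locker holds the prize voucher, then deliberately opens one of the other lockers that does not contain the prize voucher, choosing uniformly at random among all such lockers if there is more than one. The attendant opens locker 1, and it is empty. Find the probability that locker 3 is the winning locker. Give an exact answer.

3/8

Consider each possible location of the prize voucher in turn.
If it is in locker 1 (prior 1/13): the attendant opened locker 1, so this case is ruled out; weight (1/13)·0 = 0.
If it is in locker 2 (prior 4/13): the attendant has 3 equally likely choices, so probability 1/3; weight (4/13)·(1/3) = 4/39.
If it is in either of lockers 3 and 4 (prior 4/13 each): the attendant has 2 equally likely choices, so probability 1/2; weight (4/13)·(1/2) = 2/13 each.
The weights sum to 16/39.
So P(the prize voucher in locker 3 | the attendant opened locker 1) = (2/13) / (16/39) = 3/8.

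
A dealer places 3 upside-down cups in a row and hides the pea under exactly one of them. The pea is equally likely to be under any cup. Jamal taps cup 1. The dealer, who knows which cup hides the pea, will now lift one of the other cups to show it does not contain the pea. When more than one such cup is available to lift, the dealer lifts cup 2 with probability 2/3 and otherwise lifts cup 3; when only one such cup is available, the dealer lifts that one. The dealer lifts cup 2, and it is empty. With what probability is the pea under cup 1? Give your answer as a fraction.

Consider each possible location of the pea in turn.
If it is under cup 1 (prior 1/3): cup 2 is available, opened with probability 2/3; weight (1/3)·(2/3) = 2/9.
If it is under cup 2 (prior 1/3): the dealer opened cup 2, so this case is ruled out; weight (1/3)·0 = 0.
If it is under cup 3 (prior 1/3): only cup 2 is available, probability 1; weight (1/3)·1 = 1/3.
The weights sum to 5/9.
So P(the pea under cup 1 | the dealer opened cup 2) = (2/9) / (5/9) = 2/5.

2/5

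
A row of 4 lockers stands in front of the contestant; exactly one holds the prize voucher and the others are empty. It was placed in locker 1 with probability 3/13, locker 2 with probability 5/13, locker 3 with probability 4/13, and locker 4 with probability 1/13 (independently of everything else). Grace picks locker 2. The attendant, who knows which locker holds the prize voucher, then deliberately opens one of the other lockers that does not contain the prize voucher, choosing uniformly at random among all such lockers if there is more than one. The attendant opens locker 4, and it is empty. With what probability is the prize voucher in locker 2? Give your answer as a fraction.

10/31

Condition on the true location of the prize voucher.
If it is in locker 1 (prior 3/13): the attendant has 2 equally likely choices, so probability 1/2; weight (3/13)·(1/2) = 3/26.
If it is in locker 2 (prior 5/13): the attendant has 3 equally likely choices, so probability 1/3; weight (5/13)·(1/3) = 5/39.
If it is in locker 3 (prior 4/13): the attendant has 2 equally likely choices, so probability 1/2; weight (4/13)·(1/2) = 2/13.
If it is in locker 4 (prior 1/13): the attendant opened locker 4, so this case is ruled out; weight (1/13)·0 = 0.
The weights sum to 31/78.
So P(the prize voucher in locker 2 | the attendant opened locker 4) = (5/39) / (31/78) = 10/31.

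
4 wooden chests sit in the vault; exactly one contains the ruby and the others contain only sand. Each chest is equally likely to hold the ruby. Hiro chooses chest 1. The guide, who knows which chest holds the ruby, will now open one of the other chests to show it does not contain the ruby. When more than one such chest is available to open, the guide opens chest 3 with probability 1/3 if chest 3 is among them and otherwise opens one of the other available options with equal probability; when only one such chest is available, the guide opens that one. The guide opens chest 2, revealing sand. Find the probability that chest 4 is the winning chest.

4/9

Apply Bayes' rule, conditioning on where the ruby actually is.
If it is in chest 1 (prior 1/4): chest 3 is available but not opened; chest 2 gets probability (1 − 1/3)/2 = 1/3; weight (1/4)·(1/3) = 1/12.
If it is in chest 2 (prior 1/4): the guide opened chest 2, so this case is ruled out; weight (1/4)·0 = 0.
If it is in chest 3 (prior 1/4): chest 3 holds the prize so is unavailable; the guide chooses uniformly among the 2 others, probability 1/2; weight (1/4)·(1/2) = 1/8.
If it is in chest 4 (prior 1/4): chest 3 is available but not opened, probability 2/3; weight (1/4)·(2/3) = 1/6.
The weights sum to 3/8.
So P(the ruby in chest 4 | the guide opened chest 2) = (1/6) / (3/8) = 4/9.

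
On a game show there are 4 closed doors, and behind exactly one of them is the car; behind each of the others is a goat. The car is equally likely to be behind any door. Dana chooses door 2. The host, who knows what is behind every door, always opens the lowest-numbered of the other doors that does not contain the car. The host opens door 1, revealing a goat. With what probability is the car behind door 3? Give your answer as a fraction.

1/3

Condition on the true location of the car.
If it is behind door 1 (prior 1/4): the host opened door 1, so this case is ruled out; weight (1/4)·0 = 0.
If it is behind any of doors 2, 3, and 4 (prior 1/4 each): door 1 is the lowest-numbered option available, probability 1; weight (1/4)·1 = 1/4 each.
The weights sum to 3/4.
So P(the car behind door 3 | the host opened door 1) = (1/4) / (3/4) = 1/3.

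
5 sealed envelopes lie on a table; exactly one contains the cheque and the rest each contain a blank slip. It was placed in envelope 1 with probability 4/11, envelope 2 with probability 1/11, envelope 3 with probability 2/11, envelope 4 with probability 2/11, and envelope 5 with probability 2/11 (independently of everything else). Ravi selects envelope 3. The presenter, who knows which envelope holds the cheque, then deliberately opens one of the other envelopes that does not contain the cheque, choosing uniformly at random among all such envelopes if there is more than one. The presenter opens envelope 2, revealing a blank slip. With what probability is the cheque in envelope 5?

4/19

Consider each possible location of the cheque in turn.
If it is in envelope 1 (prior 4/11): the presenter has 3 equally likely choices, so probability 1/3; weight (4/11)·(1/3) = 4/33.
If it is in envelope 2 (prior 1/11): the presenter opened envelope 2, so this case is ruled out; weight (1/11)·0 = 0.
If it is in envelope 3 (prior 2/11): the presenter has 4 equally likely choices, so probability 1/4; weight (2/11)·(1/4) = 1/22.
If it is in either of envelopes 4 and 5 (prior 2/11 each): the presenter has 3 equally likely choices, so probability 1/3; weight (2/11)·(1/3) = 2/33 each.
The weights sum to 19/66.
So P(the cheque in envelope 5 | the presenter opened envelope 2) = (2/33) / (19/66) = 4/19.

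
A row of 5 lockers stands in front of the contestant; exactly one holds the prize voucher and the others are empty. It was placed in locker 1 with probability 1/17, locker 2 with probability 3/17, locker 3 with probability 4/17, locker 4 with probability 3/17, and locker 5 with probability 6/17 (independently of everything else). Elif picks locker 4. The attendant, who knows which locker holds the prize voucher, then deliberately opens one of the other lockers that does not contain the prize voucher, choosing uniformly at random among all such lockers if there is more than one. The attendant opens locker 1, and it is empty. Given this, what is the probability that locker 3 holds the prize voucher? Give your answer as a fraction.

16/61

Consider each possible location of the prize voucher in turn.
If it is in locker 1 (prior 1/17): the attendant opened locker 1, so this case is ruled out; weight (1/17)·0 = 0.
If it is in locker 2 (prior 3/17): the attendant has 3 equally likely choices, so probability 1/3; weight (3/17)·(1/3) = 1/17.
If it is in locker 3 (prior 4/17): the attendant has 3 equally likely choices, so probability 1/3; weight (4/17)·(1/3) = 4/51.
If it is in locker 4 (prior 3/17): the attendant has 4 equally likely choices, so probability 1/4; weight (3/17)·(1/4) = 3/68.
If it is in locker 5 (prior 6/17): the attendant has 3 equally likely choices, so probability 1/3; weight (6/17)·(1/3) = 2/17.
The weights sum to 61/204.
So P(the prize voucher in locker 3 | the attendant opened locker 1) = (4/51) / (61/204) = 16/61.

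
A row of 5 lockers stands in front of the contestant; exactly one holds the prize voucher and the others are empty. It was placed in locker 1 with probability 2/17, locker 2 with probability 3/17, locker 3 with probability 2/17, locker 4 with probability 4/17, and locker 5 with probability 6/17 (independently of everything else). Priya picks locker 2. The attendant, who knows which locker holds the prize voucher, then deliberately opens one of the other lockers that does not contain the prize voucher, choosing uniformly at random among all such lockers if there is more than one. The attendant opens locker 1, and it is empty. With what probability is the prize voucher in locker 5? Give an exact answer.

8/19

Condition on the true location of the prize voucher.
If it is in locker 1 (prior 2/17): the attendant opened locker 1, so this case is ruled out; weight (2/17)·0 = 0.
If it is in locker 2 (prior 3/17): the attendant has 4 equally likely choices, so probability 1/4; weight (3/17)·(1/4) = 3/68.
If it is in locker 3 (prior 2/17): the attendant has 3 equally likely choices, so probability 1/3; weight (2/17)·(1/3) = 2/51.
If it is in locker 4 (prior 4/17): the attendant has 3 equally likely choices, so probability 1/3; weight (4/17)·(1/3) = 4/51.
If it is in locker 5 (prior 6/17): the attendant has 3 equally likely choices, so probability 1/3; weight (6/17)·(1/3) = 2/17.
The weights sum to 19/68.
So P(the prize voucher in locker 5 | the attendant opened locker 1) = (2/17) / (19/68) = 8/19.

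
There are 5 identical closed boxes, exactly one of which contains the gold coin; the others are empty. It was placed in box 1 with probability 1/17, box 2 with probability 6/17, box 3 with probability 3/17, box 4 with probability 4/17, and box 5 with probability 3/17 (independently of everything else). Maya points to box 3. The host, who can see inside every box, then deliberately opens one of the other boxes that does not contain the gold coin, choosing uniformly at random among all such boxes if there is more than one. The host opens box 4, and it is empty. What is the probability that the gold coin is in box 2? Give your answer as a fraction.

Condition on the true location of the gold coin.
If it is in box 1 (prior 1/17): the host has 3 equally likely choices, so probability 1/3; weight (1/17)·(1/3) = 1/51.
If it is in box 2 (prior 6/17): the host has 3 equally likely choices, so probability 1/3; weight (6/17)·(1/3) = 2/17.
If it is in box 3 (prior 3/17): the host has 4 equally likely choices, so probability 1/4; weight (3/17)·(1/4) = 3/68.
If it is in box 4 (prior 4/17): the host opened box 4, so this case is ruled out; weight (4/17)·0 = 0.
If it is in box 5 (prior 3/17): the host has 3 equally likely choices, so probability 1/3; weight (3/17)·(1/3) = 1/17.
The weights sum to 49/204.
So P(the gold coin in box 2 | the host opened box 4) = (2/17) / (49/204) = 24/49.

24/49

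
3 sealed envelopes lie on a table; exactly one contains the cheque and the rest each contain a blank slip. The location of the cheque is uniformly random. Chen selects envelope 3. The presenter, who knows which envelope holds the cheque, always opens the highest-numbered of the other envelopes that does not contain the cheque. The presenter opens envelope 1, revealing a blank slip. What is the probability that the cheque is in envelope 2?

Consider each possible location of the cheque in turn.
If it is in envelope 1 (prior 1/3): the presenter opened envelope 1, so this case is ruled out; weight (1/3)·0 = 0.
If it is in envelope 2 (prior 1/3): envelope 1 is the highest-numbered option available, probability 1; weight (1/3)·1 = 1/3.
If it is in envelope 3 (prior 1/3): the presenter would have opened envelope 2 instead, probability 0; weight (1/3)·0 = 0.
The weights sum to 1/3.
So P(the cheque in envelope 2 | the presenter opened envelope 1) = (1/3) / (1/3) = 1.

1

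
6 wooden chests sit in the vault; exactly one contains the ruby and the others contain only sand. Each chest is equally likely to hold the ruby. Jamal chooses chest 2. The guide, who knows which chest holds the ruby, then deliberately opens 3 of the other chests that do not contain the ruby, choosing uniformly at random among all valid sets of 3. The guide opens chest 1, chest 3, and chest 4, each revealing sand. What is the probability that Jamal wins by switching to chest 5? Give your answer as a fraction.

Condition on the true location of the ruby.
If it is in any of chests 1, 3, and 4 (prior 1/6 each): that chest was opened and seen not to hold the prize — ruled out; weight (1/6)·0 = 0 each.
If it is in chest 2 (prior 1/6): the guide has 10 equally likely choices, so probability 1/10; weight (1/6)·(1/10) = 1/60.
If it is in either of chests 5 and 6 (prior 1/6 each): the guide has 4 equally likely choices, so probability 1/4; weight (1/6)·(1/4) = 1/24 each.
The weights sum to 1/10.
So P(the ruby in chest 5 | the guide opened chest 1, chest 3, and chest 4) = (1/24) / (1/10) = 5/12.

5/12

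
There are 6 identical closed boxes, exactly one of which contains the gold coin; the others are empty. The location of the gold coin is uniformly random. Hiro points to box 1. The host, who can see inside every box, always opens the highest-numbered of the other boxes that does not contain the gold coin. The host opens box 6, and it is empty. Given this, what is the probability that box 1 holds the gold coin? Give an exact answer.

Condition on the true location of the gold coin.
If it is in any of boxes 1, 2, 3, 4, and 5 (prior 1/6 each): box 6 is the highest-numbered option available, probability 1; weight (1/6)·1 = 1/6 each.
If it is in box 6 (prior 1/6): the host opened box 6, so this case is ruled out; weight (1/6)·0 = 0.
The weights sum to 5/6.
So P(the gold coin in box 1 | the host opened box 6) = (1/6) / (5/6) = 1/5.

1/5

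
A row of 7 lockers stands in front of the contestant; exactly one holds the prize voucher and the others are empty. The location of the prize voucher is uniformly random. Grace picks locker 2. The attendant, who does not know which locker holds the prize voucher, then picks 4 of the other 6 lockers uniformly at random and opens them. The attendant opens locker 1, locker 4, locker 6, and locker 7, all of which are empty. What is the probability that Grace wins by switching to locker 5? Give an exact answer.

Because the attendant chose which lockers to open without knowing where the prize voucher is, the choice is independent of the prize location. Learning that none of the 4 opened lockers holds the prize voucher simply rules out those 4 locations and leaves the remaining 3 lockers still equally likely by symmetry.
So P(the prize voucher in locker 5) = 1/3.

1/3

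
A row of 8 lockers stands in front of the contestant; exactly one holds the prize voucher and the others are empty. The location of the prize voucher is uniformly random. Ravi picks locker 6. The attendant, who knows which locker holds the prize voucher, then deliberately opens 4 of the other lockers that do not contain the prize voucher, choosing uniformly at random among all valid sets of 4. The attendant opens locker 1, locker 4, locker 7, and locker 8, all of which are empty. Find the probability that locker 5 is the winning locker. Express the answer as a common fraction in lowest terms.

7/24

Consider each possible location of the prize voucher in turn.
If it is in any of lockers 1, 4, 7, and 8 (prior 1/8 each): that locker was opened and seen not to hold the prize — ruled out; weight (1/8)·0 = 0 each.
If it is in any of lockers 2, 3, and 5 (prior 1/8 each): the attendant has 15 equally likely choices, so probability 1/15; weight (1/8)·(1/15) = 1/120 each.
If it is in locker 6 (prior 1/8): the attendant has 35 equally likely choices, so probability 1/35; weight (1/8)·(1/35) = 1/280.
The weights sum to 1/35.
So P(the prize voucher in locker 5 | the attendant opened locker 1, locker 4, locker 7, and locker 8) = (1/120) / (1/35) = 7/24.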